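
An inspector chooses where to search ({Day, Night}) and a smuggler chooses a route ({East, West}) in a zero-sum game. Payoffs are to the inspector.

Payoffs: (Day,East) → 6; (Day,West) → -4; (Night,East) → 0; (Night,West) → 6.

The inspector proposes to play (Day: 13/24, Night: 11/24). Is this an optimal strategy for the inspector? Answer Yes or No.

No

Against East this mix gives (13/24)·6 + (11/24)·0 = 13/4.
Against West this mix gives (13/24)·(-4) + (11/24)·6 = 7/12.
The smuggler will play West, holding the inspector to 7/12. Shifting weight toward the row that does better against West would raise this floor (the equalizing mix achieves 9/4 against both West and East), so the proposed strategy is not optimal.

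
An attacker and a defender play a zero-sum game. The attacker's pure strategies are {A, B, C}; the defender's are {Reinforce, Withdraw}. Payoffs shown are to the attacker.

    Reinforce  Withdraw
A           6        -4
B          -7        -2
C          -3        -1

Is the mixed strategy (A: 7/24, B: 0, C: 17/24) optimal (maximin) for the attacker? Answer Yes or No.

No

Against Reinforce this mix gives (7/24)·6 + (17/24)·(-3) = -3/8.
Against Withdraw this mix gives (7/24)·(-4) + (17/24)·(-1) = -15/8.
The defender will play Withdraw, holding the attacker to -15/8. Shifting weight toward the row that does better against Withdraw would raise this floor (the equalizing mix achieves -3/2 against both Withdraw and Reinforce), so the proposed strategy is not optimal.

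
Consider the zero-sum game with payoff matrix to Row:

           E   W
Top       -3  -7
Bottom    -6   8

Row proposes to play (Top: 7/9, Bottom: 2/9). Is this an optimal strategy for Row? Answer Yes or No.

Against E this mix gives (7/9)·(-3) + (2/9)·(-6) = -11/3.
Against W this mix gives (7/9)·(-7) + (2/9)·8 = -11/3.
All of Column's active replies (E, W) yield -11/3, and no column does worse for Row. The mix makes Column indifferent and guarantees -11/3, so it is optimal.

Yes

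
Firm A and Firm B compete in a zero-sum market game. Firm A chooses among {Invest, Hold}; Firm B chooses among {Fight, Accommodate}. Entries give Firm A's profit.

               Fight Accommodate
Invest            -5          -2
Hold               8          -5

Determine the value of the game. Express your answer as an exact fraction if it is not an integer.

-41/16

Row minima: Invest → -5, Hold → -5; maximin = -5.
Column maxima: Fight → 8, Accommodate → -2; minimax = -2.
-5 ≠ -2, so there is no saddle point; optimal play is mixed.
Let Firm A play Invest with probability p. Expected payoff against Fight: (-5)p + 8(1−p) = −13p + 8; against Accommodate: (-2)p + (-5)(1−p) = 3p − 5.
Setting these equal: −13p + 8 = 3p − 5 ⇒ −16p = -13 ⇒ p = 13/16, and the value is (-13)·(13/16) + 8 = -41/16.
For Firm B: with q = P(Fight), equating Invest's and Hold's payoffs gives −3q − 2 = 13q − 5 ⇒ q = 3/16.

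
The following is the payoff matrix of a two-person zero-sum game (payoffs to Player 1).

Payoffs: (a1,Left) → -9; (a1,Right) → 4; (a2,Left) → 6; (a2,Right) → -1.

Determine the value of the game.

3/4

Row minima: a1 → -9, a2 → -1; maximin = -1.
Column maxima: Left → 6, Right → 4; minimax = 4.
-1 ≠ 4, so there is no saddle point; optimal play is mixed.
Let Player 1 play a1 with probability p. Expected payoff against Left: (-9)p + 6(1−p) = −15p + 6; against Right: 4p + (-1)(1−p) = 5p − 1.
Setting these equal: −15p + 6 = 5p − 1 ⇒ −20p = -7 ⇒ p = 7/20, and the value is (-15)·(7/20) + 6 = 3/4.
For Player 2: with q = P(Left), equating a1's and a2's payoffs gives −13q + 4 = 7q − 1 ⇒ q = 1/4.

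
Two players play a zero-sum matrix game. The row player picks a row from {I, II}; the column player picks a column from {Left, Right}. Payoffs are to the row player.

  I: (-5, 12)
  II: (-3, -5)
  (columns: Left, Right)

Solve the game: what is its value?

-61/19

Row minima: I → -5, II → -5; maximin = -5.
Column maxima: Left → -3, Right → 12; minimax = -3.
-5 ≠ -3, so there is no saddle point; optimal play is mixed.
Let the row player play I with probability p. Expected payoff against Left: (-5)p + (-3)(1−p) = −2p − 3; against Right: 12p + (-5)(1−p) = 17p − 5.
Setting these equal: −2p − 3 = 17p − 5 ⇒ −19p = -2 ⇒ p = 2/19, and the value is (-2)·(2/19) − 3 = -61/19.
For the column player: with q = P(Left), equating I's and II's payoffs gives −17q + 12 = 2q − 5 ⇒ q = 17/19.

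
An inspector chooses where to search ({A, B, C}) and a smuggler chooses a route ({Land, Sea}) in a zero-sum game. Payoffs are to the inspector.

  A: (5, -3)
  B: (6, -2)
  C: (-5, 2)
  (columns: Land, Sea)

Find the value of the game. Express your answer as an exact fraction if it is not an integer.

2/15

Row minima: A → -3, B → -2, C → -5; maximin = -2.
Column maxima: Land → 6, Sea → 2; minimax = 2.
-2 ≠ 2, so there is no saddle point; optimal play is mixed.
A is strictly dominated by B, so the inspector never plays it.
On the remaining 2×2 (B, C vs Land, Sea):
Let the inspector play B with probability p. Expected payoff against Land: 6p + (-5)(1−p) = 11p − 5; against Sea: (-2)p + 2(1−p) = −4p + 2.
Setting these equal: 11p − 5 = −4p + 2 ⇒ 15p = 7 ⇒ p = 7/15, and the value is (11)·(7/15) − 5 = 2/15.
For the smuggler: with q = P(Land), equating B's and C's payoffs gives 8q − 2 = −7q + 2 ⇒ q = 4/15.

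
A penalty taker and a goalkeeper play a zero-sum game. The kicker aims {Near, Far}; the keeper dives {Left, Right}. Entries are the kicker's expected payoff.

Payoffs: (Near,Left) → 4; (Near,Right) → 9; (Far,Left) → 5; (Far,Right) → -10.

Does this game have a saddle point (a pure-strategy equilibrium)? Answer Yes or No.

No

Row minima: Near → 4, Far → -10; maximin = 4.
Column maxima: Left → 5, Right → 9; minimax = 5.
4 ≠ 5, so no pure-strategy equilibrium exists.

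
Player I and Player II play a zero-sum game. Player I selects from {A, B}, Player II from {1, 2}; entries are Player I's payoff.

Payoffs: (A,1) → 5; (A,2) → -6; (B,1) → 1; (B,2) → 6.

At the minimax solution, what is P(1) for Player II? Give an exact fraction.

Row minima: A → -6, B → 1; maximin = 1.
Column maxima: 1 → 5, 2 → 6; minimax = 5.
1 ≠ 5, so there is no saddle point; optimal play is mixed.
Let Player I play A with probability p. Expected payoff against 1: 5p + 1(1−p) = 4p + 1; against 2: (-6)p + 6(1−p) = −12p + 6.
Setting these equal: 4p + 1 = −12p + 6 ⇒ 16p = 5 ⇒ p = 5/16, and the value is (4)·(5/16) + 1 = 9/4.
For Player II: with q = P(1), equating A's and B's payoffs gives 11q − 6 = −5q + 6 ⇒ q = 3/4.

3/4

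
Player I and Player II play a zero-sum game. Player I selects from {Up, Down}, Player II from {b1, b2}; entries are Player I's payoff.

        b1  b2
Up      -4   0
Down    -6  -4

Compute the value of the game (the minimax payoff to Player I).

Row minima: Up → -4, Down → -6; maximin = -4.
Column maxima: b1 → -4, b2 → 0; minimax = -4.
Since maximin = minimax = -4, there is a saddle point and the value is -4.

-4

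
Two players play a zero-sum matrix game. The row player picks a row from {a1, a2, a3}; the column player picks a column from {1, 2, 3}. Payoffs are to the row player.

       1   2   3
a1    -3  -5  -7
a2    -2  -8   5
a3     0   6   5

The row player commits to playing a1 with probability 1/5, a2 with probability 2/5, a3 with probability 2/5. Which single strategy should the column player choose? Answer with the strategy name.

If the column player plays 1, the row player's expected payoff is (1/5)·(-3) + (2/5)·(-2) + (2/5)·0 = -7/5.
If the column player plays 2, the row player's expected payoff is (1/5)·(-5) + (2/5)·(-8) + (2/5)·6 = -9/5.
If the column player plays 3, the row player's expected payoff is (1/5)·(-7) + (2/5)·5 + (2/5)·5 = 13/5.
The column player minimizes the row player's payoff; the smallest is -9/5, so the best response is 2.

2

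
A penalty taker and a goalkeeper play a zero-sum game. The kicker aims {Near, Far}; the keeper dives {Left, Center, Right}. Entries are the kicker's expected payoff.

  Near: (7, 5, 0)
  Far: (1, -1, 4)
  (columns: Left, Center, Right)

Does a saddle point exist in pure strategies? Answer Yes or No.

Row minima: Near → 0, Far → -1; maximin = 0.
Column maxima: Left → 7, Center → 5, Right → 4; minimax = 4.
0 ≠ 4, so no pure-strategy equilibrium exists.

No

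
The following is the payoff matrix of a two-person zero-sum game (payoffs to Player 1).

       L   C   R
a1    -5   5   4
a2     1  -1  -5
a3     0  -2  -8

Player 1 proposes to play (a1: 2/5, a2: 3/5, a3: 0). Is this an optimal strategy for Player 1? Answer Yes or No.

Yes

Against L this mix gives (2/5)·(-5) + (3/5)·1 = -7/5.
Against C this mix gives (2/5)·5 + (3/5)·(-1) = 7/5.
Against R this mix gives (2/5)·4 + (3/5)·(-5) = -7/5.
All of Player 2's active replies (L, R) yield -7/5, and no column does worse for Player 1. The mix makes Player 2 indifferent and guarantees -7/5, so it is optimal.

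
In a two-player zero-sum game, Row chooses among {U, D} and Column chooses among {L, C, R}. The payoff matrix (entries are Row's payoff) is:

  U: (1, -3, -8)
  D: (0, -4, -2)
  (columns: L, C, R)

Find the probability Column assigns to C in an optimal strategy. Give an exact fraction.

Row minima: U → -8, D → -4; maximin = -4.
Column maxima: L → 1, C → -3, R → -2; minimax = -3.
-4 ≠ -3, so there is no saddle point; optimal play is mixed.
L is strictly dominated by C (it gives Row strictly more in every row), so Column never plays it.
On the remaining 2×2 (U, D vs C, R):
Let Row play U with probability p. Expected payoff against C: (-3)p + (-4)(1−p) = p − 4; against R: (-8)p + (-2)(1−p) = −6p − 2.
Setting these equal: p − 4 = −6p − 2 ⇒ 7p = 2 ⇒ p = 2/7, and the value is (1)·(2/7) − 4 = -26/7.
For Column: with q = P(C), equating U's and D's payoffs gives 5q − 8 = −2q − 2 ⇒ q = 6/7.

6/7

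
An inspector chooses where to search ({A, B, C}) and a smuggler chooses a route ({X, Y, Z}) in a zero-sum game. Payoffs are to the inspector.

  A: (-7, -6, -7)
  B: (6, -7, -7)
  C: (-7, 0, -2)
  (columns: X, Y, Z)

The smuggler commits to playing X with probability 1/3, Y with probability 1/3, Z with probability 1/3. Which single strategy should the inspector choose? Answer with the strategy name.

Expected payoff of A: (1/3)·(-7) + (1/3)·(-6) + (1/3)·(-7) = -20/3.
Expected payoff of B: (1/3)·6 + (1/3)·(-7) + (1/3)·(-7) = -8/3.
Expected payoff of C: (1/3)·(-7) + (1/3)·0 + (1/3)·(-2) = -3.
The largest is -8/3, so the inspector's best response is B.

B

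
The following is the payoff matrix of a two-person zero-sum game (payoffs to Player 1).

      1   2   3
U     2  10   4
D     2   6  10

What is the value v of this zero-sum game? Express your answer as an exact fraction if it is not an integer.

2

Row minima: U → 2, D → 2; maximin = 2.
Column maxima: 1 → 2, 2 → 10, 3 → 10; minimax = 2.
Since maximin = minimax = 2, there is a saddle point and the value is 2.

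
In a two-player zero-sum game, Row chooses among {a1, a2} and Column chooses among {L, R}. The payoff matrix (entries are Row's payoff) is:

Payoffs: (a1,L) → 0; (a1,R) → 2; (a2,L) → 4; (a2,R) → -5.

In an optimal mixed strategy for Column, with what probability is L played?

7/11

Row minima: a1 → 0, a2 → -5; maximin = 0.
Column maxima: L → 4, R → 2; minimax = 2.
0 ≠ 2, so there is no saddle point; optimal play is mixed.
Let Row play a1 with probability p. Expected payoff against L: 0p + 4(1−p) = −4p + 4; against R: 2p + (-5)(1−p) = 7p − 5.
Setting these equal: −4p + 4 = 7p − 5 ⇒ −11p = -9 ⇒ p = 9/11, and the value is (-4)·(9/11) + 4 = 8/11.
For Column: with q = P(L), equating a1's and a2's payoffs gives −2q + 2 = 9q − 5 ⇒ q = 7/11.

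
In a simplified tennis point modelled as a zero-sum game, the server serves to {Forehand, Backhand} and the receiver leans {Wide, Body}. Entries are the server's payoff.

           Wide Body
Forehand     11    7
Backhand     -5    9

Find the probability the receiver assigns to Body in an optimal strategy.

8/9

Row minima: Forehand → 7, Backhand → -5; maximin = 7.
Column maxima: Wide → 11, Body → 9; minimax = 9.
7 ≠ 9, so there is no saddle point; optimal play is mixed.
Let the server play Forehand with probability p. Expected payoff against Wide: 11p + (-5)(1−p) = 16p − 5; against Body: 7p + 9(1−p) = −2p + 9.
Setting these equal: 16p − 5 = −2p + 9 ⇒ 18p = 14 ⇒ p = 7/9, and the value is (16)·(7/9) − 5 = 67/9.
For the receiver: with q = P(Wide), equating Forehand's and Backhand's payoffs gives 4q + 7 = −14q + 9 ⇒ q = 1/9.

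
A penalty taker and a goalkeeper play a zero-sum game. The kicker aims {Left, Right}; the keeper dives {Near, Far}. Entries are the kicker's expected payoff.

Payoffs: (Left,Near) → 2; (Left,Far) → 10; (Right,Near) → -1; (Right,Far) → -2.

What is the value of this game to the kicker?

Row minima: Left → 2, Right → -2; maximin = 2.
Column maxima: Near → 2, Far → 10; minimax = 2.
Since maximin = minimax = 2, there is a saddle point and the value is 2.

2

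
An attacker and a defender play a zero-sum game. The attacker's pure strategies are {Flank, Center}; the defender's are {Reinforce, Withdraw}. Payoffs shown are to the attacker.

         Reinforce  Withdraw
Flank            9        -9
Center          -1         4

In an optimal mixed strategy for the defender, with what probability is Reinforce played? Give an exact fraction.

13/23

Row minima: Flank → -9, Center → -1; maximin = -1.
Column maxima: Reinforce → 9, Withdraw → 4; minimax = 4.
-1 ≠ 4, so there is no saddle point; optimal play is mixed.
Let the attacker play Flank with probability p. Expected payoff against Reinforce: 9p + (-1)(1−p) = 10p − 1; against Withdraw: (-9)p + 4(1−p) = −13p + 4.
Setting these equal: 10p − 1 = −13p + 4 ⇒ 23p = 5 ⇒ p = 5/23, and the value is (10)·(5/23) − 1 = 27/23.
For the defender: with q = P(Reinforce), equating Flank's and Center's payoffs gives 18q − 9 = −5q + 4 ⇒ q = 13/23.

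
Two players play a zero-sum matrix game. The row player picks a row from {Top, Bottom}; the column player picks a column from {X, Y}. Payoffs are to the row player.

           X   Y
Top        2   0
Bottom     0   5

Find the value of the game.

Row minima: Top → 0, Bottom → 0; maximin = 0.
Column maxima: X → 2, Y → 5; minimax = 2.
0 ≠ 2, so there is no saddle point; optimal play is mixed.
Let the row player play Top with probability p. Expected payoff against X: 2p + 0(1−p) = 2p; against Y: 0p + 5(1−p) = −5p + 5.
Setting these equal: 2p = −5p + 5 ⇒ 7p = 5 ⇒ p = 5/7, and the value is (2)·(5/7) = 10/7.
For the column player: with q = P(X), equating Top's and Bottom's payoffs gives 2q = −5q + 5 ⇒ q = 5/7.

10/7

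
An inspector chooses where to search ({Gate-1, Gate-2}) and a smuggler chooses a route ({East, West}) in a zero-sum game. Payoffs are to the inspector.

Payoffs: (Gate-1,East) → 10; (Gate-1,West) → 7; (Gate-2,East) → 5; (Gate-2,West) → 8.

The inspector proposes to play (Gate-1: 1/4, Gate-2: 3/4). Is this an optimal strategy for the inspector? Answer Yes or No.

No

Against East this mix gives (1/4)·10 + (3/4)·5 = 25/4.
Against West this mix gives (1/4)·7 + (3/4)·8 = 31/4.
The smuggler will play East, holding the inspector to 25/4. Shifting weight toward the row that does better against East would raise this floor (the equalizing mix achieves 15/2 against both East and West), so the proposed strategy is not optimal.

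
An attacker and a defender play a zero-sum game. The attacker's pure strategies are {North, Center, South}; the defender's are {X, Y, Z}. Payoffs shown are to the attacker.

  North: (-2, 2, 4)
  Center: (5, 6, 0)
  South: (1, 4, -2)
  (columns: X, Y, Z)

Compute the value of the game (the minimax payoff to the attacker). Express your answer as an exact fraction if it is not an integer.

Row minima: North → -2, Center → 0, South → -2; maximin = 0.
Column maxima: X → 5, Y → 6, Z → 4; minimax = 4.
0 ≠ 4, so there is no saddle point; optimal play is mixed.
South is strictly dominated by Center, so the attacker never plays it.
Y is strictly dominated by X (it gives the attacker strictly more in every row), so the defender never plays it.
On the remaining 2×2 (North, Center vs X, Z):
Let the attacker play North with probability p. Expected payoff against X: (-2)p + 5(1−p) = −7p + 5; against Z: 4p + 0(1−p) = 4p.
Setting these equal: −7p + 5 = 4p ⇒ −11p = -5 ⇒ p = 5/11, and the value is (-7)·(5/11) + 5 = 20/11.
For the defender: with q = P(X), equating North's and Center's payoffs gives −6q + 4 = 5q ⇒ q = 4/11.

20/11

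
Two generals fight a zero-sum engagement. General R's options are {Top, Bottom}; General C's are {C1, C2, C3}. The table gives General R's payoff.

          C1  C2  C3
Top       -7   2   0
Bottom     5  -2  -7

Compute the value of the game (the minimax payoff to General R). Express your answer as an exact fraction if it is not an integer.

Row minima: Top → -7, Bottom → -7; maximin = -7.
Column maxima: C1 → 5, C2 → 2, C3 → 0; minimax = 0.
-7 ≠ 0, so there is no saddle point; optimal play is mixed.
C2 is strictly dominated by C3 (it gives General R strictly more in every row), so General C never plays it.
On the remaining 2×2 (Top, Bottom vs C1, C3):
Let General R play Top with probability p. Expected payoff against C1: (-7)p + 5(1−p) = −12p + 5; against C3: 0p + (-7)(1−p) = 7p − 7.
Setting these equal: −12p + 5 = 7p − 7 ⇒ −19p = -12 ⇒ p = 12/19, and the value is (-12)·(12/19) + 5 = -49/19.
For General C: with q = P(C1), equating Top's and Bottom's payoffs gives −7q = 12q − 7 ⇒ q = 7/19.

-49/19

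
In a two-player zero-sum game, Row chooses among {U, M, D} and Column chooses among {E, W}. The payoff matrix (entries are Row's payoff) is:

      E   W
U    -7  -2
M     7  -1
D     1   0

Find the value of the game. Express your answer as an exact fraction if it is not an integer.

0

Row minima: U → -7, M → -1, D → 0; maximin = 0.
Column maxima: E → 7, W → 0; minimax = 0.
Since maximin = minimax = 0, there is a saddle point and the value is 0.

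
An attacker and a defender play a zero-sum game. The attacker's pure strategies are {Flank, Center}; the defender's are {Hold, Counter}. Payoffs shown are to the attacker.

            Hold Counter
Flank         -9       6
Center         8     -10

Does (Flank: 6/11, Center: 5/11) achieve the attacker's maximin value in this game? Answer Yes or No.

Against Hold this mix gives (6/11)·(-9) + (5/11)·8 = -14/11.
Against Counter this mix gives (6/11)·6 + (5/11)·(-10) = -14/11.
All of the defender's active replies (Hold, Counter) yield -14/11, and no column does worse for the attacker. The mix makes the defender indifferent and guarantees -14/11, so it is optimal.

Yes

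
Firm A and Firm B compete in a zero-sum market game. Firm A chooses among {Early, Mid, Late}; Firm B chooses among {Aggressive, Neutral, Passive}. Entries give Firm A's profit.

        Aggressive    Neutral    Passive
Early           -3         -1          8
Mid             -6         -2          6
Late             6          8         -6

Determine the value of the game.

Row minima: Early → -3, Mid → -6, Late → -6; maximin = -3.
Column maxima: Aggressive → 6, Neutral → 8, Passive → 8; minimax = 6.
-3 ≠ 6, so there is no saddle point; optimal play is mixed.
Mid is strictly dominated by Early, so Firm A never plays it.
Neutral is strictly dominated by Aggressive (it gives Firm A strictly more in every row), so Firm B never plays it.
On the remaining 2×2 (Early, Late vs Aggressive, Passive):
Let Firm A play Early with probability p. Expected payoff against Aggressive: (-3)p + 6(1−p) = −9p + 6; against Passive: 8p + (-6)(1−p) = 14p − 6.
Setting these equal: −9p + 6 = 14p − 6 ⇒ −23p = -12 ⇒ p = 12/23, and the value is (-9)·(12/23) + 6 = 30/23.
For Firm B: with q = P(Aggressive), equating Early's and Late's payoffs gives −11q + 8 = 12q − 6 ⇒ q = 14/23.

30/23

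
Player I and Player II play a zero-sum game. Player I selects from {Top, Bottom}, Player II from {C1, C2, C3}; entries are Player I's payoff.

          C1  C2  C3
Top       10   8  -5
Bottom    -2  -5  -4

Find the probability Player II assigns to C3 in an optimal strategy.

Row minima: Top → -5, Bottom → -5; maximin = -5.
Column maxima: C1 → 10, C2 → 8, C3 → -4; minimax = -4.
-5 ≠ -4, so there is no saddle point; optimal play is mixed.
C1 is strictly dominated by C2 (it gives Player I strictly more in every row), so Player II never plays it.
On the remaining 2×2 (Top, Bottom vs C2, C3):
Let Player I play Top with probability p. Expected payoff against C2: 8p + (-5)(1−p) = 13p − 5; against C3: (-5)p + (-4)(1−p) = −p − 4.
Setting these equal: 13p − 5 = −p − 4 ⇒ 14p = 1 ⇒ p = 1/14, and the value is (13)·(1/14) − 5 = -57/14.
For Player II: with q = P(C2), equating Top's and Bottom's payoffs gives 13q − 5 = −q − 4 ⇒ q = 1/14.

13/14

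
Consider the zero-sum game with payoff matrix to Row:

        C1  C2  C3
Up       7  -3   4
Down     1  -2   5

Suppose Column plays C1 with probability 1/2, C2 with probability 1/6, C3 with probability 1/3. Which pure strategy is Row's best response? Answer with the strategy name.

Expected payoff of Up: (1/2)·7 + (1/6)·(-3) + (1/3)·4 = 13/3.
Expected payoff of Down: (1/2)·1 + (1/6)·(-2) + (1/3)·5 = 11/6.
The largest is 13/3, so Row's best response is Up.

Up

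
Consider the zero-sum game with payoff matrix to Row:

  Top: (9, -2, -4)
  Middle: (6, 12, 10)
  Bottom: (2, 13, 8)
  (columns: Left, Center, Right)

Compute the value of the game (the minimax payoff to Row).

114/17

Row minima: Top → -4, Middle → 6, Bottom → 2; maximin = 6.
Column maxima: Left → 9, Center → 13, Right → 10; minimax = 9.
6 ≠ 9, so there is no saddle point; optimal play is mixed.
Center is strictly dominated by Right (it gives Row strictly more in every row), so Column never plays it.
With Center eliminated, Bottom is strictly dominated by Middle (Middle gives Row strictly more in every remaining column), so Row never plays it.
On the remaining 2×2 (Top, Middle vs Left, Right):
Let Row play Top with probability p. Expected payoff against Left: 9p + 6(1−p) = 3p + 6; against Right: (-4)p + 10(1−p) = −14p + 10.
Setting these equal: 3p + 6 = −14p + 10 ⇒ 17p = 4 ⇒ p = 4/17, and the value is (3)·(4/17) + 6 = 114/17.
For Column: with q = P(Left), equating Top's and Middle's payoffs gives 13q − 4 = −4q + 10 ⇒ q = 14/17.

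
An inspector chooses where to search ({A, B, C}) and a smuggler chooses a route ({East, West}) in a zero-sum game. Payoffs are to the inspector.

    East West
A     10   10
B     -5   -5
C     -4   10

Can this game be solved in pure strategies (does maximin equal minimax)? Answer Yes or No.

Yes

Row minima: A → 10, B → -5, C → -4; maximin = 10.
Column maxima: East → 10, West → 10; minimax = 10.
maximin = minimax = 10, so a saddle point exists.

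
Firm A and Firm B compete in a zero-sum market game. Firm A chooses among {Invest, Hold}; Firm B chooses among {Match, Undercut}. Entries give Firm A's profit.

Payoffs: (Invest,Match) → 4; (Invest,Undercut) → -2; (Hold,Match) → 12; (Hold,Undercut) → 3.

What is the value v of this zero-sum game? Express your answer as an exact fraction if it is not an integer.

3

Row minima: Invest → -2, Hold → 3; maximin = 3.
Column maxima: Match → 12, Undercut → 3; minimax = 3.
Since maximin = minimax = 3, there is a saddle point and the value is 3.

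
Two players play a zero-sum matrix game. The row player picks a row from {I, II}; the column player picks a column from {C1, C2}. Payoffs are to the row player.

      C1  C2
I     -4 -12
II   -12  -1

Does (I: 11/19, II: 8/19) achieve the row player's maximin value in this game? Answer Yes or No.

Against C1 this mix gives (11/19)·(-4) + (8/19)·(-12) = -140/19.
Against C2 this mix gives (11/19)·(-12) + (8/19)·(-1) = -140/19.
All of the column player's active replies (C1, C2) yield -140/19, and no column does worse for the row player. The mix makes the column player indifferent and guarantees -140/19, so it is optimal.

Yes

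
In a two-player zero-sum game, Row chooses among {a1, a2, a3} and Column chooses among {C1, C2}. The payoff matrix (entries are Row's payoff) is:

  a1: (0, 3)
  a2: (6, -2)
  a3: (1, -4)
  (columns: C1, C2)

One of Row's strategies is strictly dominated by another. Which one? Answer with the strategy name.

a3

a2 gives a strictly higher payoff than a3 against every column: 6 > 1, -2 > -4.
So a3 is strictly dominated and Row never plays it.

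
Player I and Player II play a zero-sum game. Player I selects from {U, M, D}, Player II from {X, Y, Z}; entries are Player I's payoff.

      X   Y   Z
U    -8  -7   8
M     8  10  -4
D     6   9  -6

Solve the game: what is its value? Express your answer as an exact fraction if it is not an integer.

Row minima: U → -8, M → -4, D → -6; maximin = -4.
Column maxima: X → 8, Y → 10, Z → 8; minimax = 8.
-4 ≠ 8, so there is no saddle point; optimal play is mixed.
D is strictly dominated by M, so Player I never plays it.
Y is strictly dominated by X (it gives Player I strictly more in every row), so Player II never plays it.
On the remaining 2×2 (U, M vs X, Z):
Let Player I play U with probability p. Expected payoff against X: (-8)p + 8(1−p) = −16p + 8; against Z: 8p + (-4)(1−p) = 12p − 4.
Setting these equal: −16p + 8 = 12p − 4 ⇒ −28p = -12 ⇒ p = 3/7, and the value is (-16)·(3/7) + 8 = 8/7.
For Player II: with q = P(X), equating U's and M's payoffs gives −16q + 8 = 12q − 4 ⇒ q = 3/7.

8/7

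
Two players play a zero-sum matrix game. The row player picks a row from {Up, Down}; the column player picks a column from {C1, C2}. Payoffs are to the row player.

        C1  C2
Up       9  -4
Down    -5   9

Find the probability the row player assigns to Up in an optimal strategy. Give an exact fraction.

Row minima: Up → -4, Down → -5; maximin = -4.
Column maxima: C1 → 9, C2 → 9; minimax = 9.
-4 ≠ 9, so there is no saddle point; optimal play is mixed.
Let the row player play Up with probability p. Expected payoff against C1: 9p + (-5)(1−p) = 14p − 5; against C2: (-4)p + 9(1−p) = −13p + 9.
Setting these equal: 14p − 5 = −13p + 9 ⇒ 27p = 14 ⇒ p = 14/27, and the value is (14)·(14/27) − 5 = 61/27.
For the column player: with q = P(C1), equating Up's and Down's payoffs gives 13q − 4 = −14q + 9 ⇒ q = 13/27.

14/27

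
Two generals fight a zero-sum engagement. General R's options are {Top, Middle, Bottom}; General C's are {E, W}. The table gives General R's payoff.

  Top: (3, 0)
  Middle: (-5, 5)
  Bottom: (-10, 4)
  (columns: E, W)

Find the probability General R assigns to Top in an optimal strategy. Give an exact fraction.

Row minima: Top → 0, Middle → -5, Bottom → -10; maximin = 0.
Column maxima: E → 3, W → 5; minimax = 3.
0 ≠ 3, so there is no saddle point; optimal play is mixed.
Bottom is strictly dominated by Middle, so General R never plays it.
On the remaining 2×2 (Top, Middle vs E, W):
Let General R play Top with probability p. Expected payoff against E: 3p + (-5)(1−p) = 8p − 5; against W: 0p + 5(1−p) = −5p + 5.
Setting these equal: 8p − 5 = −5p + 5 ⇒ 13p = 10 ⇒ p = 10/13, and the value is (8)·(10/13) − 5 = 15/13.
For General C: with q = P(E), equating Top's and Middle's payoffs gives 3q = −10q + 5 ⇒ q = 5/13.

10/13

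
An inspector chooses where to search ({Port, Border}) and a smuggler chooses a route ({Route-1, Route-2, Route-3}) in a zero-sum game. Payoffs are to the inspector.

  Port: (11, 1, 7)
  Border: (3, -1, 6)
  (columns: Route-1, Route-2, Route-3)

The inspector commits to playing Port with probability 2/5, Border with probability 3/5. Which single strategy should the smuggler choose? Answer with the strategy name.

Route-2

If the smuggler plays Route-1, the inspector's expected payoff is (2/5)·11 + (3/5)·3 = 31/5.
If the smuggler plays Route-2, the inspector's expected payoff is (2/5)·1 + (3/5)·(-1) = -1/5.
If the smuggler plays Route-3, the inspector's expected payoff is (2/5)·7 + (3/5)·6 = 32/5.
The smuggler minimizes the inspector's payoff; the smallest is -1/5, so the best response is Route-2.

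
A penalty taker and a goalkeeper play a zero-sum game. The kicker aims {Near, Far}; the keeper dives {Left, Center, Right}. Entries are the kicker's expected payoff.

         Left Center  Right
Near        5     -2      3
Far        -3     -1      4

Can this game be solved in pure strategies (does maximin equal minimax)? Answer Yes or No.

No

Row minima: Near → -2, Far → -3; maximin = -2.
Column maxima: Left → 5, Center → -1, Right → 4; minimax = -1.
-2 ≠ -1, so no pure-strategy equilibrium exists.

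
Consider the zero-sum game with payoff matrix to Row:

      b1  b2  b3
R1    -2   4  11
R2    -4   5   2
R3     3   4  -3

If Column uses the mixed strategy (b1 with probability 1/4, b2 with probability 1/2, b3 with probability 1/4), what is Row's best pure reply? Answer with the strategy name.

R1

Expected payoff of R1: (1/4)·(-2) + (1/2)·4 + (1/4)·11 = 17/4.
Expected payoff of R2: (1/4)·(-4) + (1/2)·5 + (1/4)·2 = 2.
Expected payoff of R3: (1/4)·3 + (1/2)·4 + (1/4)·(-3) = 2.
The largest is 17/4, so Row's best response is R1.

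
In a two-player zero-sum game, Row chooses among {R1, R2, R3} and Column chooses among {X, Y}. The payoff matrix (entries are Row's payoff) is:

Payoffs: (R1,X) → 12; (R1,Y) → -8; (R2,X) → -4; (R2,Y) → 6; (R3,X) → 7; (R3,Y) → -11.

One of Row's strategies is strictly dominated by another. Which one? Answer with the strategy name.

R1 gives a strictly higher payoff than R3 against every column: 12 > 7, -8 > -11.
So R3 is strictly dominated and Row never plays it.

R3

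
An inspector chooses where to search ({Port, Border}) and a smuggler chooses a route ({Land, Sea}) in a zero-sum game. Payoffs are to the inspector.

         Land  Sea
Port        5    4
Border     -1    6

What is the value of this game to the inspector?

17/4

Row minima: Port → 4, Border → -1; maximin = 4.
Column maxima: Land → 5, Sea → 6; minimax = 5.
4 ≠ 5, so there is no saddle point; optimal play is mixed.
Let the inspector play Port with probability p. Expected payoff against Land: 5p + (-1)(1−p) = 6p − 1; against Sea: 4p + 6(1−p) = −2p + 6.
Setting these equal: 6p − 1 = −2p + 6 ⇒ 8p = 7 ⇒ p = 7/8, and the value is (6)·(7/8) − 1 = 17/4.
For the smuggler: with q = P(Land), equating Port's and Border's payoffs gives q + 4 = −7q + 6 ⇒ q = 1/4.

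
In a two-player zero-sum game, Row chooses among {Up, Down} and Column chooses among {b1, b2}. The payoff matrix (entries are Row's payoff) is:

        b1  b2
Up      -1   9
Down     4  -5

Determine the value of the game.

Row minima: Up → -1, Down → -5; maximin = -1.
Column maxima: b1 → 4, b2 → 9; minimax = 4.
-1 ≠ 4, so there is no saddle point; optimal play is mixed.
Let Row play Up with probability p. Expected payoff against b1: (-1)p + 4(1−p) = −5p + 4; against b2: 9p + (-5)(1−p) = 14p − 5.
Setting these equal: −5p + 4 = 14p − 5 ⇒ −19p = -9 ⇒ p = 9/19, and the value is (-5)·(9/19) + 4 = 31/19.
For Column: with q = P(b1), equating Up's and Down's payoffs gives −10q + 9 = 9q − 5 ⇒ q = 14/19.

31/19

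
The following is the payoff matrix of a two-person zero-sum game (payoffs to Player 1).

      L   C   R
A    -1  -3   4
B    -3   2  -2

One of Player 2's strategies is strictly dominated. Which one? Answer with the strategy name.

L holds Player 1's payoff strictly below R in every row: -1 < 4, -3 < -2.
So R is strictly dominated for Player 2.

R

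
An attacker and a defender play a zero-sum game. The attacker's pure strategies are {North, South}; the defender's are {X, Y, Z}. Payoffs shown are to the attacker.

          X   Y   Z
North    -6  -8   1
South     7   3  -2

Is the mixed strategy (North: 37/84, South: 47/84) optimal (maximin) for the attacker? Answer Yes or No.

Against X this mix gives (37/84)·(-6) + (47/84)·7 = 107/84.
Against Y this mix gives (37/84)·(-8) + (47/84)·3 = -155/84.
Against Z this mix gives (37/84)·1 + (47/84)·(-2) = -19/28.
The defender will play Y, holding the attacker to -155/84. Shifting weight toward the row that does better against Y would raise this floor (the equalizing mix achieves -13/14 against both Y and Z), so the proposed strategy is not optimal.

No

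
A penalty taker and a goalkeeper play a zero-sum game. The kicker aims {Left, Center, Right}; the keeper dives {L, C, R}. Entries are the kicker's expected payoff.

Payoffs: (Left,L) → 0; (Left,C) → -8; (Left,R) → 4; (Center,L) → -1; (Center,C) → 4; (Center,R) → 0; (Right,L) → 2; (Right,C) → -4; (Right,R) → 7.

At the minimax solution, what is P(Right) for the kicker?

Row minima: Left → -8, Center → -1, Right → -4; maximin = -1.
Column maxima: L → 2, C → 4, R → 7; minimax = 2.
-1 ≠ 2, so there is no saddle point; optimal play is mixed.
Left is strictly dominated by Right, so the kicker never plays it.
R is strictly dominated by L (it gives the kicker strictly more in every row), so the keeper never plays it.
On the remaining 2×2 (Center, Right vs L, C):
Let the kicker play Center with probability p. Expected payoff against L: (-1)p + 2(1−p) = −3p + 2; against C: 4p + (-4)(1−p) = 8p − 4.
Setting these equal: −3p + 2 = 8p − 4 ⇒ −11p = -6 ⇒ p = 6/11, and the value is (-3)·(6/11) + 2 = 4/11.
For the keeper: with q = P(L), equating Center's and Right's payoffs gives −5q + 4 = 6q − 4 ⇒ q = 8/11.

5/11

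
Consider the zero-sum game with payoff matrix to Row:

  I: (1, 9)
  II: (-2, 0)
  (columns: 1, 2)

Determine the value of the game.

1

Row minima: I → 1, II → -2; maximin = 1.
Column maxima: 1 → 1, 2 → 9; minimax = 1.
Since maximin = minimax = 1, there is a saddle point and the value is 1.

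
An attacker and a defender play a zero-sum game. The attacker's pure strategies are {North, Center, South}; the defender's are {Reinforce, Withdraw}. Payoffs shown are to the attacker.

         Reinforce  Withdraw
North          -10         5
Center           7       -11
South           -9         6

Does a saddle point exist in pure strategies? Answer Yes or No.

Row minima: North → -10, Center → -11, South → -9; maximin = -9.
Column maxima: Reinforce → 7, Withdraw → 6; minimax = 6.
-9 ≠ 6, so no pure-strategy equilibrium exists.

No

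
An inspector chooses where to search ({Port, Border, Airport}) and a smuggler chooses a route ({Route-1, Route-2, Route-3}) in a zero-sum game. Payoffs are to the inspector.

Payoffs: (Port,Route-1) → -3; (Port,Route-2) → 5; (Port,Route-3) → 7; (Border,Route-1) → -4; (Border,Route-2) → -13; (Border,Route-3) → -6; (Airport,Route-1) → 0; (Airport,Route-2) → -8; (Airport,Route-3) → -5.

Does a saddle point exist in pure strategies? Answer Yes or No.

No

Row minima: Port → -3, Border → -13, Airport → -8; maximin = -3.
Column maxima: Route-1 → 0, Route-2 → 5, Route-3 → 7; minimax = 0.
-3 ≠ 0, so no pure-strategy equilibrium exists.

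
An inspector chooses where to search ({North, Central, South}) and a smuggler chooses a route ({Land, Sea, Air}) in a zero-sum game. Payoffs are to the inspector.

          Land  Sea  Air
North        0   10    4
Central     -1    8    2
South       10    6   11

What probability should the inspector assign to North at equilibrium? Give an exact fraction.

Row minima: North → 0, Central → -1, South → 6; maximin = 6.
Column maxima: Land → 10, Sea → 10, Air → 11; minimax = 10.
6 ≠ 10, so there is no saddle point; optimal play is mixed.
Central is strictly dominated by North, so the inspector never plays it.
Air is strictly dominated by Land (it gives the inspector strictly more in every row), so the smuggler never plays it.
On the remaining 2×2 (North, South vs Land, Sea):
Let the inspector play North with probability p. Expected payoff against Land: 0p + 10(1−p) = −10p + 10; against Sea: 10p + 6(1−p) = 4p + 6.
Setting these equal: −10p + 10 = 4p + 6 ⇒ −14p = -4 ⇒ p = 2/7, and the value is (-10)·(2/7) + 10 = 50/7.
For the smuggler: with q = P(Land), equating North's and South's payoffs gives −10q + 10 = 4q + 6 ⇒ q = 2/7.

2/7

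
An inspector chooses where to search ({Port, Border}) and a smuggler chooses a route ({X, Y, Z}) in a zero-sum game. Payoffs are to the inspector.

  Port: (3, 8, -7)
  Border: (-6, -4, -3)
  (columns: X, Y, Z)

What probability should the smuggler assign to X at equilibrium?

4/13

Row minima: Port → -7, Border → -6; maximin = -6.
Column maxima: X → 3, Y → 8, Z → -3; minimax = -3.
-6 ≠ -3, so there is no saddle point; optimal play is mixed.
Y is strictly dominated by X (it gives the inspector strictly more in every row), so the smuggler never plays it.
On the remaining 2×2 (Port, Border vs X, Z):
Let the inspector play Port with probability p. Expected payoff against X: 3p + (-6)(1−p) = 9p − 6; against Z: (-7)p + (-3)(1−p) = −4p − 3.
Setting these equal: 9p − 6 = −4p − 3 ⇒ 13p = 3 ⇒ p = 3/13, and the value is (9)·(3/13) − 6 = -51/13.
For the smuggler: with q = P(X), equating Port's and Border's payoffs gives 10q − 7 = −3q − 3 ⇒ q = 4/13.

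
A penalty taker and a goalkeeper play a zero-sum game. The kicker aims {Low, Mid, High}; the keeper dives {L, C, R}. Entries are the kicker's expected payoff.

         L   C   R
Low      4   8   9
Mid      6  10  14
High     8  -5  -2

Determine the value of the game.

Row minima: Low → 4, Mid → 6, High → -5; maximin = 6.
Column maxima: L → 8, C → 10, R → 14; minimax = 8.
6 ≠ 8, so there is no saddle point; optimal play is mixed.
Low is strictly dominated by Mid, so the kicker never plays it.
R is strictly dominated by C (it gives the kicker strictly more in every row), so the keeper never plays it.
On the remaining 2×2 (Mid, High vs L, C):
Let the kicker play Mid with probability p. Expected payoff against L: 6p + 8(1−p) = −2p + 8; against C: 10p + (-5)(1−p) = 15p − 5.
Setting these equal: −2p + 8 = 15p − 5 ⇒ −17p = -13 ⇒ p = 13/17, and the value is (-2)·(13/17) + 8 = 110/17.
For the keeper: with q = P(L), equating Mid's and High's payoffs gives −4q + 10 = 13q − 5 ⇒ q = 15/17.

110/17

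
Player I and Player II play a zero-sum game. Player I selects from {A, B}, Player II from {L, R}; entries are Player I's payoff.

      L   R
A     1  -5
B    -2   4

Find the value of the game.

Row minima: A → -5, B → -2; maximin = -2.
Column maxima: L → 1, R → 4; minimax = 1.
-2 ≠ 1, so there is no saddle point; optimal play is mixed.
Let Player I play A with probability p. Expected payoff against L: 1p + (-2)(1−p) = 3p − 2; against R: (-5)p + 4(1−p) = −9p + 4.
Setting these equal: 3p − 2 = −9p + 4 ⇒ 12p = 6 ⇒ p = 1/2, and the value is (3)·(1/2) − 2 = -1/2.
For Player II: with q = P(L), equating A's and B's payoffs gives 6q − 5 = −6q + 4 ⇒ q = 3/4.

-1/2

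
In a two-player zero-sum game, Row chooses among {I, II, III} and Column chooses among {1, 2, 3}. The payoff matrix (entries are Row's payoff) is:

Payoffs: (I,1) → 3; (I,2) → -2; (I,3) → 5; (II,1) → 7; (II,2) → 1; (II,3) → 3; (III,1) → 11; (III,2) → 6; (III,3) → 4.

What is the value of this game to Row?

38/9

Row minima: I → -2, II → 1, III → 4; maximin = 4.
Column maxima: 1 → 11, 2 → 6, 3 → 5; minimax = 5.
4 ≠ 5, so there is no saddle point; optimal play is mixed.
II is strictly dominated by III, so Row never plays it.
1 is strictly dominated by 2 (it gives Row strictly more in every row), so Column never plays it.
On the remaining 2×2 (I, III vs 2, 3):
Let Row play I with probability p. Expected payoff against 2: (-2)p + 6(1−p) = −8p + 6; against 3: 5p + 4(1−p) = p + 4.
Setting these equal: −8p + 6 = p + 4 ⇒ −9p = -2 ⇒ p = 2/9, and the value is (-8)·(2/9) + 6 = 38/9.
For Column: with q = P(2), equating I's and III's payoffs gives −7q + 5 = 2q + 4 ⇒ q = 1/9.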